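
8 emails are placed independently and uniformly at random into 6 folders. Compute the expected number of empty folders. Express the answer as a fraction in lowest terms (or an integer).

Let Xⱼ=1 if folder j is empty. P(Xⱼ=1) = ((6-1)/6)^8 = 390625/1679616.
By linearity, E[#empty] = 6·390625/1679616 = 390625/279936.

390625/279936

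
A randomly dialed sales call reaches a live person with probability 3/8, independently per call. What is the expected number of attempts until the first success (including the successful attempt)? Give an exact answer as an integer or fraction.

8/3

For a geometric distribution, E[trials] = 1/p = 1/(3/8) = 8/3.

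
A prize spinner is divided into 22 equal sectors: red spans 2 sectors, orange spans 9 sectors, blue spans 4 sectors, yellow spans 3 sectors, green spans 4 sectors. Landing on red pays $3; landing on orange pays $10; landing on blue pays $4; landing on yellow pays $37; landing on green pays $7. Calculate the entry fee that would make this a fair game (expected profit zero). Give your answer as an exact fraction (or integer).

251/22 dollars

E[payout] = (2/22)·3 + (9/22)·10 + (4/22)·4 + (3/22)·37 + (4/22)·7 = 251/22
Fair fee = E[payout] = 251/22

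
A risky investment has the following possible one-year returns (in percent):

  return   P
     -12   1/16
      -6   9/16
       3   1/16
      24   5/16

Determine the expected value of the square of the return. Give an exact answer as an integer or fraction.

3357/16

E[X²] = (1/16)·144 + (9/16)·36 + (1/16)·9 + (5/16)·576
     = 3357/16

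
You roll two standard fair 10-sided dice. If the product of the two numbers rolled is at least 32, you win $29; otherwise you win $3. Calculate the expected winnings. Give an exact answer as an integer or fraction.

E[payout] = (61/100)·3 + (39/100)·29 = 657/50

657/50 dollars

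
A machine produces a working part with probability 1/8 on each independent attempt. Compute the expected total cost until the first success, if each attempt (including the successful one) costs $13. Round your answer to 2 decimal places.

E[#attempts] = 1/p = 8; E[cost] = 13·8 = 104.
≈ 104.00

$104.00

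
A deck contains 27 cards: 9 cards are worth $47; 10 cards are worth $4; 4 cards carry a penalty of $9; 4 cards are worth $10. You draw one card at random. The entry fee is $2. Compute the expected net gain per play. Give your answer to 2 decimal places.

E[payout] = (9/27)·47 + (10/27)·4 + (4/27)·(-9) + (4/27)·10 = 467/27
Expected profit = 467/27 − 2 = 413/27 ≈ $15.30

$15.30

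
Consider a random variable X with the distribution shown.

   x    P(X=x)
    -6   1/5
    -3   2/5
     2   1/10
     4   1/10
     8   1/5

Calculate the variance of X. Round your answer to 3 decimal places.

E[X] = (1/5)·(-6) + (2/5)·(-3) + (1/10)·2 + (1/10)·4 + (1/5)·8 = -1/5
E[X²] = (1/5)·36 + (2/5)·9 + (1/10)·4 + (1/10)·16 + (1/5)·64 = 128/5
Var(X) = 128/5 − (-1/5)² = 639/25 ≈ 25.560

25.560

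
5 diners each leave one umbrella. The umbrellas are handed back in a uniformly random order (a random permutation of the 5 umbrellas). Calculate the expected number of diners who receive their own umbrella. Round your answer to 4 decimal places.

1.0000

Let Xᵢ = 1 if person i gets their own umbrella. For each i, P(Xᵢ=1) = 1/5.
By linearity of expectation, E[X₁+…+X_5] = 5·(1/5) = 1.
≈ 1.0000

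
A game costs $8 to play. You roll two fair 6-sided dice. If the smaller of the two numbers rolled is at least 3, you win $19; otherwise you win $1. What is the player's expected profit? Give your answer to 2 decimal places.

E[payout] = (5/9)·1 + (4/9)·19 = 9
Expected profit = 9 − 8 = 1 ≈ $1.00

$1.00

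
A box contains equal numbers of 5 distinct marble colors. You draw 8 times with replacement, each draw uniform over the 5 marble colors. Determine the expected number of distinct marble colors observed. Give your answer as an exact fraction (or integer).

325089/78125

Let Xⱼ=1 if type j appears at least once. P(Xⱼ=1) = 1 − ((5−1)/5)^8 = 325089/390625.
E[#distinct] = 5·325089/390625 = 325089/78125.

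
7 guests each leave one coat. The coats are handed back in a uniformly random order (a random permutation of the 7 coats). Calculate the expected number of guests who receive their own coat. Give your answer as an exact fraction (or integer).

Let Xᵢ = 1 if person i gets their own coat. For each i, P(Xᵢ=1) = 1/7.
By linearity of expectation, E[X₁+…+X_7] = 7·(1/7) = 1.

1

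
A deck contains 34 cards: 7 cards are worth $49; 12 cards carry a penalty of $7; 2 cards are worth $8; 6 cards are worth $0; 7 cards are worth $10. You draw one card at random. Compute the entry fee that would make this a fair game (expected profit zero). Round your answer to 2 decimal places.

E[payout] = (7/34)·49 + (12/34)·(-7) + (2/34)·8 + (6/34)·0 + (7/34)·10 = 345/34
Fair fee = E[payout] = 345/34 ≈ $10.15

$10.15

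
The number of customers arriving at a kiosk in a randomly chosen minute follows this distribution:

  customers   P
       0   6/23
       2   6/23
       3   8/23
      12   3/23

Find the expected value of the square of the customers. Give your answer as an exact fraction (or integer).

E[X²] = (6/23)·0 + (6/23)·4 + (8/23)·9 + (3/23)·144
     = 528/23

528/23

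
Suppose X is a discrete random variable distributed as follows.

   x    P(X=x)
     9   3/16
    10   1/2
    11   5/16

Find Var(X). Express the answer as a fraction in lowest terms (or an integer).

E[X] = (3/16)·9 + (1/2)·10 + (5/16)·11 = 81/8
E[X²] = (3/16)·81 + (1/2)·100 + (5/16)·121 = 103
Var(X) = 103 − (81/8)² = 31/64

31/64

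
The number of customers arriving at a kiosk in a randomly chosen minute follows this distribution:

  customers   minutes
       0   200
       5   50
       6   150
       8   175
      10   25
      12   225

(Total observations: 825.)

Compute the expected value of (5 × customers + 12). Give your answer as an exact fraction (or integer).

Total = 825, so P(customers=0) = 200/825, etc.
E[5x+12] = (8/33)·12 + (2/33)·37 + (2/11)·42 + (7/33)·52 + (1/33)·62 + (3/11)·72
     = 136/3

136/3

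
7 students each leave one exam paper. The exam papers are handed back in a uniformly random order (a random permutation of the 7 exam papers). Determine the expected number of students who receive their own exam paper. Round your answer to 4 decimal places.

Let Xᵢ = 1 if person i gets their own exam paper. For each i, P(Xᵢ=1) = 1/7.
By linearity of expectation, E[X₁+…+X_7] = 7·(1/7) = 1.
≈ 1.0000

1.0000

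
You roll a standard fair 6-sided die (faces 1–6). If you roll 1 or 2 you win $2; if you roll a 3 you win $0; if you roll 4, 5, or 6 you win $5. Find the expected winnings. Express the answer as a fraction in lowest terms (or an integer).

19/6 dollars

E[payout] = (1/6)·0 + (1/3)·2 + (1/2)·5 = 19/6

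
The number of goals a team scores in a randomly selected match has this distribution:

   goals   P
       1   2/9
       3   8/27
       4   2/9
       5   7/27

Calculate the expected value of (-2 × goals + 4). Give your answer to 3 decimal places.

E[-2x+4] = (2/9)·2 + (8/27)·(-2) + (2/9)·(-4) + (7/27)·(-6)
     = -70/27 ≈ -2.593

-2.593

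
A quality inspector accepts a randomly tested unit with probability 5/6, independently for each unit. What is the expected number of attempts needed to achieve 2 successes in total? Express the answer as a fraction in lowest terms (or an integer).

12/5

By linearity (sum of 2 independent geometric waits), E[trials] = 2/p = 2/(5/6) = 12/5.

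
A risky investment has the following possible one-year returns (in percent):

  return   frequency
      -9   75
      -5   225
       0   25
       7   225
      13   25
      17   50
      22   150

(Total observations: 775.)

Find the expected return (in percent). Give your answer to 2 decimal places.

5.48

Total = 775, so P(return=-9) = 75/775, etc.
E[X] = (3/31)·(-9) + (9/31)·(-5) + (1/31)·0 + (9/31)·7 + (1/31)·13 + (2/31)·17 + (6/31)·22
     = 170/31 ≈ 5.48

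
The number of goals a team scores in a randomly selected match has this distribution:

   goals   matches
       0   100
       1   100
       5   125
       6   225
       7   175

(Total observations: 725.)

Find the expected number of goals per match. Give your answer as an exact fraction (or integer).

132/29

Total = 725, so P(goals=0) = 100/725, etc.
E[X] = (4/29)·0 + (4/29)·1 + (5/29)·5 + (9/29)·6 + (7/29)·7
     = 132/29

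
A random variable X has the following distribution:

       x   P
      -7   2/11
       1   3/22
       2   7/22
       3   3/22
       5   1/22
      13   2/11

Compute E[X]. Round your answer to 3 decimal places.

2.500

E[X] = (2/11)·(-7) + (3/22)·1 + (7/22)·2 + (3/22)·3 + (1/22)·5 + (2/11)·13
     = 5/2 ≈ 2.500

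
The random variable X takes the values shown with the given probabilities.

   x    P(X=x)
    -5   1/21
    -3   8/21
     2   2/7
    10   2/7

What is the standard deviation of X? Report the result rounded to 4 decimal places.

E[X] = 43/21, E[X²] = 103/3
Var(X) = E[X²] − (E[X])² = 103/3 − 1849/441 = 13292/441
SD(X) = √(13292/441) ≈ 5.4900

5.4900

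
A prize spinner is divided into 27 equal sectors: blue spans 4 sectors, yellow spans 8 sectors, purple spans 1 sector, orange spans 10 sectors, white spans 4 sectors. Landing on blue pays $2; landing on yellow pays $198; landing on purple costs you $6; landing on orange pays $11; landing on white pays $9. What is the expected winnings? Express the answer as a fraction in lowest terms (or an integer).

1732/27 dollars

E[payout] = (4/27)·2 + (8/27)·198 + (1/27)·(-6) + (10/27)·11 + (4/27)·9 = 1732/27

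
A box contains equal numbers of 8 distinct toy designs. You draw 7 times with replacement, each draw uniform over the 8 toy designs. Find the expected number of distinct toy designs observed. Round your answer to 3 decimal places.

4.858

Let Xⱼ=1 if type j appears at least once. P(Xⱼ=1) = 1 − ((8−1)/8)^7 = 1273609/2097152.
E[#distinct] = 8·1273609/2097152 = 1273609/262144.
≈ 4.858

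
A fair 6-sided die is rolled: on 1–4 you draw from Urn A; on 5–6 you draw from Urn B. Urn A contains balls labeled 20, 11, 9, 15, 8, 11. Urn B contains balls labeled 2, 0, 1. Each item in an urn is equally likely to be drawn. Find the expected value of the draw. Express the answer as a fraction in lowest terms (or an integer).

E[X | Urn A] = (20 + 11 + 9 + 15 + 8 + 11)/6 = 37/3
E[X | Urn B] = (2 + 0 + 1)/3 = 1
E[X] = (2/3)·37/3 + (1/3)·1 = 77/9

77/9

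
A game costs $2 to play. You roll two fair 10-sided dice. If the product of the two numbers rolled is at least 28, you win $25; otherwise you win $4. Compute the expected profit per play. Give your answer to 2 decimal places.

E[payout] = (11/20)·4 + (9/20)·25 = 269/20
Expected profit = 269/20 − 2 = 229/20 ≈ $11.45

$11.45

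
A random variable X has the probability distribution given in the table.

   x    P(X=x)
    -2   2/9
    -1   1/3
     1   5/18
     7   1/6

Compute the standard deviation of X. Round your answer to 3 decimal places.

E[X] = 2/3, E[X²] = 29/3
Var(X) = E[X²] − (E[X])² = 29/3 − 4/9 = 83/9
SD(X) = √(83/9) ≈ 3.037

3.037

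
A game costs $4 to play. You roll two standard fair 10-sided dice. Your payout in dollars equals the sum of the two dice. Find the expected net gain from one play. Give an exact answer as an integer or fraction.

$7

Distribution of the sum of the two dice: 2 w.p. 1/100, 3 w.p. 1/50, 4 w.p. 3/100, 5 w.p. 1/25, 6 w.p. 1/20, 7 w.p. 3/50, …
E[payout] = (1/100)·2 + (1/50)·3 + (3/100)·4 + (1/25)·5 + (1/20)·6 + (3/50)·7 + (7/100)·8 + (2/25)·9 + (9/100)·10 + (1/10)·11 + (9/100)·12 + (2/25)·13 + (7/100)·14 + (3/50)·15 + (1/20)·16 + (1/25)·17 + (3/100)·18 + (1/50)·19 + (1/100)·20 = 11
Expected profit = 11 − 4 = 7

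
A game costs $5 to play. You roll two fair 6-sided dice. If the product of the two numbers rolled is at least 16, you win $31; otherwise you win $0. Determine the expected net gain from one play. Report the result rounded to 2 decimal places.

$4.47

E[payout] = (25/36)·0 + (11/36)·31 = 341/36
Expected profit = 341/36 − 5 = 161/36 ≈ $4.47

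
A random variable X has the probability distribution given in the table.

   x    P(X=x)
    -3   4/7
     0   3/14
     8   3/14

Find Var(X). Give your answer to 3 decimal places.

18.857

E[X] = (4/7)·(-3) + (3/14)·0 + (3/14)·8 = 0
E[X²] = (4/7)·9 + (3/14)·0 + (3/14)·64 = 132/7
Var(X) = 132/7 − (0)² = 132/7 ≈ 18.857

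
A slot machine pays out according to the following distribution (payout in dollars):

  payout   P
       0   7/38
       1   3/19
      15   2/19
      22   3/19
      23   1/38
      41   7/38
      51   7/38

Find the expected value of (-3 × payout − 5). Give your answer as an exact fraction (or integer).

E[-3x-5] = (7/38)·(-5) + (3/19)·(-8) + (2/19)·(-50) + (3/19)·(-71) + (1/38)·(-74) + (7/38)·(-128) + (7/38)·(-158)
     = -2785/38

-2785/38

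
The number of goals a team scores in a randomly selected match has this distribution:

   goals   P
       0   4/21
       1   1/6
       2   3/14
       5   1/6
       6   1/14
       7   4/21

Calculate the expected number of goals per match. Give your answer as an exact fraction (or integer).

E[X] = (4/21)·0 + (1/6)·1 + (3/14)·2 + (1/6)·5 + (1/14)·6 + (4/21)·7
     = 67/21

67/21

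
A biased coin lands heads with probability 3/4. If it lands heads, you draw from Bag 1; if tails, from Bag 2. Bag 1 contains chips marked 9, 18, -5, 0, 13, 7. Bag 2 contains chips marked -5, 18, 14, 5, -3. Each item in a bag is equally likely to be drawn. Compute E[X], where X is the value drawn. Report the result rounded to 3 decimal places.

6.700

E[X | Bag 1] = (9 + 18 − 5 + 0 + 13 + 7)/6 = 7
E[X | Bag 2] = (-5 + 18 + 14 + 5 − 3)/5 = 29/5
E[X] = (3/4)·7 + (1/4)·29/5 = 67/10 ≈ 6.700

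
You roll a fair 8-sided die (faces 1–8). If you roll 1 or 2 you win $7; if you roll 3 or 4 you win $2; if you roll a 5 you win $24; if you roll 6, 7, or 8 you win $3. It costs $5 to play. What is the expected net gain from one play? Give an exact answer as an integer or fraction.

E[payout] = (1/4)·2 + (3/8)·3 + (1/4)·7 + (1/8)·24 = 51/8
Expected profit = 51/8 − 5 = 11/8

11/8 dollars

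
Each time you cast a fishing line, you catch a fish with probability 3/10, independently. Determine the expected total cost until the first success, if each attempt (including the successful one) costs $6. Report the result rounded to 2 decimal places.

E[#attempts] = 1/p = 10/3; E[cost] = 6·10/3 = 20.
≈ 20.00

$20.00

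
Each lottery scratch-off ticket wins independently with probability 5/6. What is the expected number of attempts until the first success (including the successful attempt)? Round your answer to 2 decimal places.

For a geometric distribution, E[trials] = 1/p = 1/(5/6) = 6/5.
≈ 1.20

1.20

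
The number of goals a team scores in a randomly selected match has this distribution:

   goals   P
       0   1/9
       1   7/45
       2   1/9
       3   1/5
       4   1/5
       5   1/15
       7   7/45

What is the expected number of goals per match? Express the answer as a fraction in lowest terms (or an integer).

16/5

E[X] = (1/9)·0 + (7/45)·1 + (1/9)·2 + (1/5)·3 + (1/5)·4 + (1/15)·5 + (7/45)·7
     = 16/5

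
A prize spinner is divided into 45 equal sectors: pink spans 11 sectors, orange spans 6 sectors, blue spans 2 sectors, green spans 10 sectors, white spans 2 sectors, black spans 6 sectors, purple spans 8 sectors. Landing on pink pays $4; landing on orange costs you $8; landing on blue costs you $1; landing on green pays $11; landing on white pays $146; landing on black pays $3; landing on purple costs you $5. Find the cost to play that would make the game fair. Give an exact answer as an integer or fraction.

374/45 dollars

E[payout] = (11/45)·4 + (6/45)·(-8) + (2/45)·(-1) + (10/45)·11 + (2/45)·146 + (6/45)·3 + (8/45)·(-5) = 374/45
Fair fee = E[payout] = 374/45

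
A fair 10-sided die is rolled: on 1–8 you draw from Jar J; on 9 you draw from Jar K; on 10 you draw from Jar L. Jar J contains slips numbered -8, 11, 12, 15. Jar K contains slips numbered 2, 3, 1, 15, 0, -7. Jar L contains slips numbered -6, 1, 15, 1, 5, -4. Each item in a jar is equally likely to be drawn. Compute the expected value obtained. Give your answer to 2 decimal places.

E[X | Jar J] = (-8 + 11 + 12 + 15)/4 = 15/2
E[X | Jar K] = (2 + 3 + 1 + 15 + 0 − 7)/6 = 7/3
E[X | Jar L] = (-6 + 1 + 15 + 1 + 5 − 4)/6 = 2
E[X] = (4/5)·15/2 + (1/10)·7/3 + (1/10)·2 = 193/30 ≈ 6.43

6.43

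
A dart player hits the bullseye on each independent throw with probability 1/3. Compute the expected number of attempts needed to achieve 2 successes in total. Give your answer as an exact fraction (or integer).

6

By linearity (sum of 2 independent geometric waits), E[trials] = 2/p = 2/(1/3) = 6.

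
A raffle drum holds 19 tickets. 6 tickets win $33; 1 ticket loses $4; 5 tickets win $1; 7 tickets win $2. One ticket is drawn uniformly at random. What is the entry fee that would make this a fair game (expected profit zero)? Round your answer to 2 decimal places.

$11.21

E[payout] = (6/19)·33 + (1/19)·(-4) + (5/19)·1 + (7/19)·2 = 213/19
Fair fee = E[payout] = 213/19 ≈ $11.21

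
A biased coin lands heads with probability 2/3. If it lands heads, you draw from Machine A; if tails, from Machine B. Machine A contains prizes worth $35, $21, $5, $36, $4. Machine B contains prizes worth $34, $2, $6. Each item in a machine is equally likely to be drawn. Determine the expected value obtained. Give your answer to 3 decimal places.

$18.133

E[X | Machine A] = (35 + 21 + 5 + 36 + 4)/5 = 101/5
E[X | Machine B] = (34 + 2 + 6)/3 = 14
E[X] = (2/3)·101/5 + (1/3)·14 = 272/15 ≈ 18.133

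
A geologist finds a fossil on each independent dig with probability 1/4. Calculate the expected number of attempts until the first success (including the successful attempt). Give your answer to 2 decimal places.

4.00

For a geometric distribution, E[trials] = 1/p = 1/(1/4) = 4.
≈ 4.00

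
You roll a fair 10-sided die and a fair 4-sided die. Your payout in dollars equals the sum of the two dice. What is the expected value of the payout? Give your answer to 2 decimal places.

$8.00

Distribution of the sum of the two dice: 2 w.p. 1/40, 3 w.p. 1/20, 4 w.p. 3/40, 5 w.p. 1/10, 6 w.p. 1/10, 7 w.p. 1/10, …
E[payout] = (1/40)·2 + (1/20)·3 + (3/40)·4 + (1/10)·5 + (1/10)·6 + (1/10)·7 + (1/10)·8 + (1/10)·9 + (1/10)·10 + (1/10)·11 + (3/40)·12 + (1/20)·13 + (1/40)·14 = 8
≈ $8.00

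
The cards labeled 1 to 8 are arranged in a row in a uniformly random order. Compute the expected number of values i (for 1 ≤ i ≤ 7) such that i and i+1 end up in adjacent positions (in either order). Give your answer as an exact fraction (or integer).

For each i ∈ {1,…,7}, let Xᵢ = 1 if i and i+1 are adjacent. P(Xᵢ=1) = 2·(8−1)!/8! = 2/8.
By linearity, E[ΣXᵢ] = (7)·(2/8) = 7/4.

7/4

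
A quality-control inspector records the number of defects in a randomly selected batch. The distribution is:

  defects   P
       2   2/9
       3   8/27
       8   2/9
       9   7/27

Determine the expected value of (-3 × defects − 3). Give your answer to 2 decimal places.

-19.33

E[-3x-3] = (2/9)·(-9) + (8/27)·(-12) + (2/9)·(-27) + (7/27)·(-30)
     = -58/3 ≈ -19.33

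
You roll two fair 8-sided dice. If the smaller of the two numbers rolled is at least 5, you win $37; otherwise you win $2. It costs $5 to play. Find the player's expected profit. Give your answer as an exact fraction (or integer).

23/4 dollars

E[payout] = (3/4)·2 + (1/4)·37 = 43/4
Expected profit = 43/4 − 5 = 23/4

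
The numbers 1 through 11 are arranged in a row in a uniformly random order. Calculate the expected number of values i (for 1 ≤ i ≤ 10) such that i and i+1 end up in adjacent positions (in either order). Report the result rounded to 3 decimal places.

For each i ∈ {1,…,10}, let Xᵢ = 1 if i and i+1 are adjacent. P(Xᵢ=1) = 2·(11−1)!/11! = 2/11.
By linearity, E[ΣXᵢ] = (10)·(2/11) = 20/11.
≈ 1.818

1.818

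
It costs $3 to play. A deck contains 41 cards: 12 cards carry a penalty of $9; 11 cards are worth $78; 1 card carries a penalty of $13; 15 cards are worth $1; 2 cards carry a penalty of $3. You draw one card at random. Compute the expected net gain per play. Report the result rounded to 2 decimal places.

E[payout] = (12/41)·(-9) + (11/41)·78 + (1/41)·(-13) + (15/41)·1 + (2/41)·(-3) = 746/41
Expected profit = 746/41 − 3 = 623/41 ≈ $15.20

$15.20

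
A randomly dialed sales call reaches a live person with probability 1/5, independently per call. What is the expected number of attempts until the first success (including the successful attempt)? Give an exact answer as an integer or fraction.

For a geometric distribution, E[trials] = 1/p = 1/(1/5) = 5.

5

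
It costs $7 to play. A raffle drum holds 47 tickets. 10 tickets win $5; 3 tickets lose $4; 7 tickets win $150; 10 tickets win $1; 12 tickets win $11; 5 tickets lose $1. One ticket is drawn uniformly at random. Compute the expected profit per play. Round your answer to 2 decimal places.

E[payout] = (10/47)·5 + (3/47)·(-4) + (7/47)·150 + (10/47)·1 + (12/47)·11 + (5/47)·(-1) = 1225/47
Expected profit = 1225/47 − 7 = 896/47 ≈ $19.06

$19.06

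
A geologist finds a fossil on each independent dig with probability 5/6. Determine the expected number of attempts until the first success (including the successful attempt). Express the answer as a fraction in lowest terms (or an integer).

For a geometric distribution, E[trials] = 1/p = 1/(5/6) = 6/5.

6/5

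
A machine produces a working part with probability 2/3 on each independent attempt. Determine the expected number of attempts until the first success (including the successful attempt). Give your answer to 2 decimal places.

For a geometric distribution, E[trials] = 1/p = 1/(2/3) = 3/2.
≈ 1.50

1.50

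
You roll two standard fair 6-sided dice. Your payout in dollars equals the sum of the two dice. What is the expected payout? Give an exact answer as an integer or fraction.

Distribution of the sum of the two dice: 2 w.p. 1/36, 3 w.p. 1/18, 4 w.p. 1/12, 5 w.p. 1/9, 6 w.p. 5/36, 7 w.p. 1/6, …
E[payout] = (1/36)·2 + (1/18)·3 + (1/12)·4 + (1/9)·5 + (5/36)·6 + (1/6)·7 + (5/36)·8 + (1/9)·9 + (1/12)·10 + (1/18)·11 + (1/36)·12 = 7

$7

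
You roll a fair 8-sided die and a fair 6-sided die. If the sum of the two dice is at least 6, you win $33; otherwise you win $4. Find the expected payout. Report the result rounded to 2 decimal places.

$26.96

E[payout] = (5/24)·4 + (19/24)·33 = 647/24
≈ $26.96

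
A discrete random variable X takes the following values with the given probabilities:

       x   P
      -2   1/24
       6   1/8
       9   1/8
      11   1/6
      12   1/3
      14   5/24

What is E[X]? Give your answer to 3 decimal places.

10.542

E[X] = (1/24)·(-2) + (1/8)·6 + (1/8)·9 + (1/6)·11 + (1/3)·12 + (5/24)·14
     = 253/24 ≈ 10.542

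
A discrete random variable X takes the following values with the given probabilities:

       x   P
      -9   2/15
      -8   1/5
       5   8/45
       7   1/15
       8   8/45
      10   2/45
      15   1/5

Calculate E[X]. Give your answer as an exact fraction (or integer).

E[X] = (2/15)·(-9) + (1/5)·(-8) + (8/45)·5 + (1/15)·7 + (8/45)·8 + (2/45)·10 + (1/5)·15
     = 154/45

154/45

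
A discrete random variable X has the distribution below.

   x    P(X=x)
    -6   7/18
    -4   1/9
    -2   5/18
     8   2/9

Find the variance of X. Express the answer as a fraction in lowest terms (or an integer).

E[X] = (7/18)·(-6) + (1/9)·(-4) + (5/18)·(-2) + (2/9)·8 = -14/9
E[X²] = (7/18)·36 + (1/9)·16 + (5/18)·4 + (2/9)·64 = 280/9
Var(X) = 280/9 − (-14/9)² = 2324/81

2324/81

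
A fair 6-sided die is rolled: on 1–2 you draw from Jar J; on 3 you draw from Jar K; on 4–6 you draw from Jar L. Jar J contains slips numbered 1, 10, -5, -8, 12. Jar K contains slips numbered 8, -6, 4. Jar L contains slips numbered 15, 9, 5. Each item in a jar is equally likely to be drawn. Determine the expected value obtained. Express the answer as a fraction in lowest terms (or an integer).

35/6

E[X | Jar J] = (1 + 10 − 5 − 8 + 12)/5 = 2
E[X | Jar K] = (8 − 6 + 4)/3 = 2
E[X | Jar L] = (15 + 9 + 5)/3 = 29/3
E[X] = (1/3)·2 + (1/6)·2 + (1/2)·29/3 = 35/6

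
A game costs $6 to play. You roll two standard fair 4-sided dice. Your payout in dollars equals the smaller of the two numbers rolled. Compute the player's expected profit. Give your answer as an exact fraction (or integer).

-33/8 dollars

Distribution of the smaller of the two numbers rolled: 1 w.p. 7/16, 2 w.p. 5/16, 3 w.p. 3/16, 4 w.p. 1/16
E[payout] = (7/16)·1 + (5/16)·2 + (3/16)·3 + (1/16)·4 = 15/8
Expected profit = 15/8 − 6 = -33/8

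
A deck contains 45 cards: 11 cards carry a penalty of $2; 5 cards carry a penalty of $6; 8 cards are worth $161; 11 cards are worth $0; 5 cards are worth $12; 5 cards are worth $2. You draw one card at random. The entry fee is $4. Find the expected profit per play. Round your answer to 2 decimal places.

E[payout] = (11/45)·(-2) + (5/45)·(-6) + (8/45)·161 + (11/45)·0 + (5/45)·12 + (5/45)·2 = 1306/45
Expected profit = 1306/45 − 4 = 1126/45 ≈ $25.02

$25.02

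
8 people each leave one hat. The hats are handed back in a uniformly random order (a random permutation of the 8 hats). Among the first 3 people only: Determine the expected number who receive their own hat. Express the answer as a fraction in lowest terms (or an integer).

Let Xᵢ = 1 if person i gets their own hat. For each i, P(Xᵢ=1) = 1/8.
By linearity of expectation, E[X₁+…+X_3] = 3·(1/8) = 3/8.

3/8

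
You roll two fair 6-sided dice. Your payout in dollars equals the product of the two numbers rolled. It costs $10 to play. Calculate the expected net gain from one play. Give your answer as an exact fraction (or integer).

9/4 dollars

Distribution of the product of the two numbers rolled: 1 w.p. 1/36, 2 w.p. 1/18, 3 w.p. 1/18, 4 w.p. 1/12, 5 w.p. 1/18, 6 w.p. 1/9, …
E[payout] = (1/36)·1 + (1/18)·2 + (1/18)·3 + (1/12)·4 + (1/18)·5 + (1/9)·6 + (1/18)·8 + (1/36)·9 + (1/18)·10 + (1/9)·12 + (1/18)·15 + (1/36)·16 + (1/18)·18 + (1/18)·20 + (1/18)·24 + (1/36)·25 + (1/18)·30 + (1/36)·36 = 49/4
Expected profit = 49/4 − 10 = 9/4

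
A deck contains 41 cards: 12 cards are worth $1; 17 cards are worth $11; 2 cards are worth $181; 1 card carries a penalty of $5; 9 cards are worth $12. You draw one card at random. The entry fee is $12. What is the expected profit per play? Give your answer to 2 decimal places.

E[payout] = (12/41)·1 + (17/41)·11 + (2/41)·181 + (1/41)·(-5) + (9/41)·12 = 664/41
Expected profit = 664/41 − 12 = 172/41 ≈ $4.20

$4.20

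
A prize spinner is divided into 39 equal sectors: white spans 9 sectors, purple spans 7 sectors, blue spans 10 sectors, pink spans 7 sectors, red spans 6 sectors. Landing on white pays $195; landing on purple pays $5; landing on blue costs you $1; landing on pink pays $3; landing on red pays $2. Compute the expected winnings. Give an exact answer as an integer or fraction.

E[payout] = (9/39)·195 + (7/39)·5 + (10/39)·(-1) + (7/39)·3 + (6/39)·2 = 1813/39

1813/39 dollars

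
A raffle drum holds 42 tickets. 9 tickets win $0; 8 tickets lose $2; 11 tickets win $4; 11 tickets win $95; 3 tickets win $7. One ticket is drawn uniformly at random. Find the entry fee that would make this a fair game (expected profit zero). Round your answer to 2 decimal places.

E[payout] = (9/42)·0 + (8/42)·(-2) + (11/42)·4 + (11/42)·95 + (3/42)·7 = 547/21
Fair fee = E[payout] = 547/21 ≈ $26.05

$26.05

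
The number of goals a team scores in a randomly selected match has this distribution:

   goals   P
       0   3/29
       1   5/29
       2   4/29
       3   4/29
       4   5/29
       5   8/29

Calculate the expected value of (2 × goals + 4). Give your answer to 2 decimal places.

E[2x+4] = (3/29)·4 + (5/29)·6 + (4/29)·8 + (4/29)·10 + (5/29)·12 + (8/29)·14
     = 286/29 ≈ 9.86

9.86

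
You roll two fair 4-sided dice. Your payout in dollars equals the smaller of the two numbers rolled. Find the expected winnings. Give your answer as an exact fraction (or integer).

15/8 dollars

Distribution of the smaller of the two numbers rolled: 1 w.p. 7/16, 2 w.p. 5/16, 3 w.p. 3/16, 4 w.p. 1/16
E[payout] = (7/16)·1 + (5/16)·2 + (3/16)·3 + (1/16)·4 = 15/8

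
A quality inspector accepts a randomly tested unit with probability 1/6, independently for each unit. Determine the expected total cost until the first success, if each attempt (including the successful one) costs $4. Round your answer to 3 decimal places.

E[#attempts] = 1/p = 6; E[cost] = 4·6 = 24.
≈ 24.000

$24.000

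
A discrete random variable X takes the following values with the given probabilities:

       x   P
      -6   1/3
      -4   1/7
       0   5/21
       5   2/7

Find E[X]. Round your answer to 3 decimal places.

E[X] = (1/3)·(-6) + (1/7)·(-4) + (5/21)·0 + (2/7)·5
     = -8/7 ≈ -1.143

-1.143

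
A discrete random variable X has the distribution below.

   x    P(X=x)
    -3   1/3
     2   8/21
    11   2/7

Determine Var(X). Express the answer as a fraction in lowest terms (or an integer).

13520/441

E[X] = (1/3)·(-3) + (8/21)·2 + (2/7)·11 = 61/21
E[X²] = (1/3)·9 + (8/21)·4 + (2/7)·121 = 821/21
Var(X) = 821/21 − (61/21)² = 13520/441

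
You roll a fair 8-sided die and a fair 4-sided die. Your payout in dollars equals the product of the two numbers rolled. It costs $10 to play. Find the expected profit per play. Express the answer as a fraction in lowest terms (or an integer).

Distribution of the product of the two numbers rolled: 1 w.p. 1/32, 2 w.p. 1/16, 3 w.p. 1/16, 4 w.p. 3/32, 5 w.p. 1/32, 6 w.p. 3/32, …
E[payout] = (1/32)·1 + (1/16)·2 + (1/16)·3 + (3/32)·4 + (1/32)·5 + (3/32)·6 + (1/32)·7 + (3/32)·8 + (1/32)·9 + (1/32)·10 + (3/32)·12 + (1/32)·14 + (1/32)·15 + (1/16)·16 + (1/32)·18 + (1/32)·20 + (1/32)·21 + (1/16)·24 + (1/32)·28 + (1/32)·32 = 45/4
Expected profit = 45/4 − 10 = 5/4

5/4 dollars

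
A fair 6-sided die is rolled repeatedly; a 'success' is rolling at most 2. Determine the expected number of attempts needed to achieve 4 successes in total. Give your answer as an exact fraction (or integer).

By linearity (sum of 4 independent geometric waits), E[trials] = 4/p = 4/(1/3) = 12.

12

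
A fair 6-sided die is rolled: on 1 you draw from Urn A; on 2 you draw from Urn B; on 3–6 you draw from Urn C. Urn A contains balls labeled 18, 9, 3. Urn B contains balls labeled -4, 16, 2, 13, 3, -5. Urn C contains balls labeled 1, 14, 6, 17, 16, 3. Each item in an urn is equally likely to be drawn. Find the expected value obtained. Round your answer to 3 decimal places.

8.694

E[X | Urn A] = (18 + 9 + 3)/3 = 10
E[X | Urn B] = (-4 + 16 + 2 + 13 + 3 − 5)/6 = 25/6
E[X | Urn C] = (1 + 14 + 6 + 17 + 16 + 3)/6 = 19/2
E[X] = (1/6)·10 + (1/6)·25/6 + (2/3)·19/2 = 313/36 ≈ 8.694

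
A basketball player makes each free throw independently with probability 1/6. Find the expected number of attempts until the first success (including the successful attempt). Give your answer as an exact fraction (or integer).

For a geometric distribution, E[trials] = 1/p = 1/(1/6) = 6.

6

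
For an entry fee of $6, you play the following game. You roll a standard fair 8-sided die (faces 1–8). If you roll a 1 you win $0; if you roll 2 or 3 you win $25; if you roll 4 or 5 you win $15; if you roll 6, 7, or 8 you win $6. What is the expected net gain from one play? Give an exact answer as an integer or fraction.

25/4 dollars

E[payout] = (1/8)·0 + (3/8)·6 + (1/4)·15 + (1/4)·25 = 49/4
Expected profit = 49/4 − 6 = 25/4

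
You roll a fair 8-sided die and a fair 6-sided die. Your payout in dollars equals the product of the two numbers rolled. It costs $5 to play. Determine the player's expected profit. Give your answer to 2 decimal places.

$10.75

Distribution of the product of the two numbers rolled: 1 w.p. 1/48, 2 w.p. 1/24, 3 w.p. 1/24, 4 w.p. 1/16, 5 w.p. 1/24, 6 w.p. 1/12, …
E[payout] = (1/48)·1 + (1/24)·2 + (1/24)·3 + (1/16)·4 + (1/24)·5 + (1/12)·6 + (1/48)·7 + (1/16)·8 + (1/48)·9 + (1/24)·10 + (1/12)·12 + (1/48)·14 + (1/24)·15 + (1/24)·16 + (1/24)·18 + (1/24)·20 + (1/48)·21 + (1/16)·24 + (1/48)·25 + (1/48)·28 + (1/24)·30 + (1/48)·32 + (1/48)·35 + (1/48)·36 + (1/48)·40 + (1/48)·42 + (1/48)·48 = 63/4
Expected profit = 63/4 − 5 = 43/4 ≈ $10.75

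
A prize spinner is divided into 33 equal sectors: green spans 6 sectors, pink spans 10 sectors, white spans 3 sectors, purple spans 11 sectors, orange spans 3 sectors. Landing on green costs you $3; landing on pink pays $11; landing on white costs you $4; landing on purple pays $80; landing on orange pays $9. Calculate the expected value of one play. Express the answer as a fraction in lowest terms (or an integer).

329/11 dollars

E[payout] = (6/33)·(-3) + (10/33)·11 + (3/33)·(-4) + (11/33)·80 + (3/33)·9 = 329/11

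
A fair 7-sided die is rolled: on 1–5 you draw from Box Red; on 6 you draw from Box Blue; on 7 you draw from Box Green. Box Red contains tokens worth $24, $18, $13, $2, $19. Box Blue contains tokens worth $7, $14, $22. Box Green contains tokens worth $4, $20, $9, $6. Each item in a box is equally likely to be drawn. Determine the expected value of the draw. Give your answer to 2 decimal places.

$14.30

E[X | Box Red] = (24 + 18 + 13 + 2 + 19)/5 = 76/5
E[X | Box Blue] = (7 + 14 + 22)/3 = 43/3
E[X | Box Green] = (4 + 20 + 9 + 6)/4 = 39/4
E[X] = (5/7)·76/5 + (1/7)·43/3 + (1/7)·39/4 = 1201/84 ≈ 14.30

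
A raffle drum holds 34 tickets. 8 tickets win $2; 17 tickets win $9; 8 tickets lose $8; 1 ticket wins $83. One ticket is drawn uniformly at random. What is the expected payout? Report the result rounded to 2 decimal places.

$5.53

E[payout] = (8/34)·2 + (17/34)·9 + (8/34)·(-8) + (1/34)·83 = 94/17
≈ $5.53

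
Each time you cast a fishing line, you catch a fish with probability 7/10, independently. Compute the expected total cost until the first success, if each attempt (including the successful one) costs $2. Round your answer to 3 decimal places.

$2.857

E[#attempts] = 1/p = 10/7; E[cost] = 2·10/7 = 20/7.
≈ 2.857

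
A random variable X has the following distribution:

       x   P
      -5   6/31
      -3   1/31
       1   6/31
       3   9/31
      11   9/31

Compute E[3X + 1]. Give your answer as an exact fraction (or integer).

E[3x+1] = (6/31)·(-14) + (1/31)·(-8) + (6/31)·4 + (9/31)·10 + (9/31)·34
     = 328/31

328/31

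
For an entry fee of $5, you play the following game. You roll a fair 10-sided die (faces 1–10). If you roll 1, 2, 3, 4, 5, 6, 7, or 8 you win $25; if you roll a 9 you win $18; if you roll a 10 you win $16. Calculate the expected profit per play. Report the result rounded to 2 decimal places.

E[payout] = (1/10)·16 + (1/10)·18 + (4/5)·25 = 117/5
Expected profit = 117/5 − 5 = 92/5 ≈ $18.40

$18.40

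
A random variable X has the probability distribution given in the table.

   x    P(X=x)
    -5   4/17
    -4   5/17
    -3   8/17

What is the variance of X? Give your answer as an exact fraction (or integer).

E[X] = (4/17)·(-5) + (5/17)·(-4) + (8/17)·(-3) = -64/17
E[X²] = (4/17)·25 + (5/17)·16 + (8/17)·9 = 252/17
Var(X) = 252/17 − (-64/17)² = 188/289

188/289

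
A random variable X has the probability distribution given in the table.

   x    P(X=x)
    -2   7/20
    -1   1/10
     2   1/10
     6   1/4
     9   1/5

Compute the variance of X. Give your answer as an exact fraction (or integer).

1981/100

E[X] = (7/20)·(-2) + (1/10)·(-1) + (1/10)·2 + (1/4)·6 + (1/5)·9 = 27/10
E[X²] = (7/20)·4 + (1/10)·1 + (1/10)·4 + (1/4)·36 + (1/5)·81 = 271/10
Var(X) = 271/10 − (27/10)² = 1981/100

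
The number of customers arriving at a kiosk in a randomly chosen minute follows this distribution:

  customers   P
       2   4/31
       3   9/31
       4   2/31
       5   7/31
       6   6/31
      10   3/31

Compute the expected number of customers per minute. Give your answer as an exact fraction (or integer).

144/31

E[X] = (4/31)·2 + (9/31)·3 + (2/31)·4 + (7/31)·5 + (6/31)·6 + (3/31)·10
     = 144/31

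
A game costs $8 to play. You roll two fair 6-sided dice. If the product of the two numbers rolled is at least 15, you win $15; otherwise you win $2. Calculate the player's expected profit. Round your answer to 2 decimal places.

-$1.31

E[payout] = (23/36)·2 + (13/36)·15 = 241/36
Expected profit = 241/36 − 8 = -47/36 ≈ -$1.31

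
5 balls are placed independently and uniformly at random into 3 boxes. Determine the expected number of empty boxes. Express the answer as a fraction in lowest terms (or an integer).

Let Xⱼ=1 if box j is empty. P(Xⱼ=1) = ((3-1)/3)^5 = 32/243.
By linearity, E[#empty] = 3·32/243 = 32/81.

32/81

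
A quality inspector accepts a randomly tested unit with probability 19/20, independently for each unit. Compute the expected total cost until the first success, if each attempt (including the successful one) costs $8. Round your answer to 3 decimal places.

$8.421

E[#attempts] = 1/p = 20/19; E[cost] = 8·20/19 = 160/19.
≈ 8.421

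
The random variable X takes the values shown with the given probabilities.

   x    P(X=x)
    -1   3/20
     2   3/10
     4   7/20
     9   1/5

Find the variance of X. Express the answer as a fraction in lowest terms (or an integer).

E[X] = (3/20)·(-1) + (3/10)·2 + (7/20)·4 + (1/5)·9 = 73/20
E[X²] = (3/20)·1 + (3/10)·4 + (7/20)·16 + (1/5)·81 = 463/20
Var(X) = 463/20 − (73/20)² = 3931/400

3931/400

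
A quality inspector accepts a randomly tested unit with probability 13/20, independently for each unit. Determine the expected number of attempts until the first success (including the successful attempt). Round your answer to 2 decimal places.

1.54

For a geometric distribution, E[trials] = 1/p = 1/(13/20) = 20/13.
≈ 1.54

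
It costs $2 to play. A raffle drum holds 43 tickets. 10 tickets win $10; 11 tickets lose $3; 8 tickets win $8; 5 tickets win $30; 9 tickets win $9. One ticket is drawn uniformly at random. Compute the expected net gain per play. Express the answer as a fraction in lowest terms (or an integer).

276/43 dollars

E[payout] = (10/43)·10 + (11/43)·(-3) + (8/43)·8 + (5/43)·30 + (9/43)·9 = 362/43
Expected profit = 362/43 − 2 = 276/43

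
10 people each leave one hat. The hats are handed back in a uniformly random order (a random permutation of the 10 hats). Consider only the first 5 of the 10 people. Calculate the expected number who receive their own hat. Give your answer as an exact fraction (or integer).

1/2

Let Xᵢ = 1 if person i gets their own hat. For each i, P(Xᵢ=1) = 1/10.
By linearity of expectation, E[X₁+…+X_5] = 5·(1/10) = 1/2.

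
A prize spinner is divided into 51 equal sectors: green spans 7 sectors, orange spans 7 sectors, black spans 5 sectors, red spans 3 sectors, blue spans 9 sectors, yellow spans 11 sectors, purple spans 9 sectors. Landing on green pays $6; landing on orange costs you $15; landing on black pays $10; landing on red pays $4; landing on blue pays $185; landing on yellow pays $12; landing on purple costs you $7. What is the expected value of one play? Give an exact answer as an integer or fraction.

1733/51 dollars

E[payout] = (7/51)·6 + (7/51)·(-15) + (5/51)·10 + (3/51)·4 + (9/51)·185 + (11/51)·12 + (9/51)·(-7) = 1733/51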